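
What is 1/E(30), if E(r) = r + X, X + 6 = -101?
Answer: -1/77 ≈ -0.012987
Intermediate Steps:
X = -107 (X = -6 - 101 = -107)
E(r) = -107 + r (E(r) = r - 107 = -107 + r)
1/E(30) = 1/(-107 + 30) = 1/(-77) = -1/77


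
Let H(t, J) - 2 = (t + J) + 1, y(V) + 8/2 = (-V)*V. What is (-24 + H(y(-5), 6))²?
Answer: 1936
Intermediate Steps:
y(V) = -4 - V² (y(V) = -4 + (-V)*V = -4 - V²)
H(t, J) = 3 + J + t (H(t, J) = 2 + ((t + J) + 1) = 2 + ((J + t) + 1) = 2 + (1 + J + t) = 3 + J + t)
(-24 + H(y(-5), 6))² = (-24 + (3 + 6 + (-4 - 1*(-5)²)))² = (-24 + (3 + 6 + (-4 - 1*25)))² = (-24 + (3 + 6 + (-4 - 25)))² = (-24 + (3 + 6 - 29))² = (-24 - 20)² = (-44)² = 1936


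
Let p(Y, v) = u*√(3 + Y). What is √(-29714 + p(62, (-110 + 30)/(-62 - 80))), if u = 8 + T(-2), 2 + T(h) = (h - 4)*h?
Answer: √(-29714 + 18*√65) ≈ 171.96*I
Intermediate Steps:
T(h) = -2 + h*(-4 + h) (T(h) = -2 + (h - 4)*h = -2 + (-4 + h)*h = -2 + h*(-4 + h))
u = 18 (u = 8 + (-2 + (-2)² - 4*(-2)) = 8 + (-2 + 4 + 8) = 8 + 10 = 18)
p(Y, v) = 18*√(3 + Y)
√(-29714 + p(62, (-110 + 30)/(-62 - 80))) = √(-29714 + 18*√(3 + 62)) = √(-29714 + 18*√65)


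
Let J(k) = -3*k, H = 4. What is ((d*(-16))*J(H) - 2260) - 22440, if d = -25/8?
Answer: -25300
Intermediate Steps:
d = -25/8 (d = -25*⅛ = -25/8 ≈ -3.1250)
((d*(-16))*J(H) - 2260) - 22440 = ((-25/8*(-16))*(-3*4) - 2260) - 22440 = (50*(-12) - 2260) - 22440 = (-600 - 2260) - 22440 = -2860 - 22440 = -25300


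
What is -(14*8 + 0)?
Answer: -112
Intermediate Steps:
-(14*8 + 0) = -(112 + 0) = -1*112 = -112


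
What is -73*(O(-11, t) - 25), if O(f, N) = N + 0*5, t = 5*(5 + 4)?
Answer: -1460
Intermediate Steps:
t = 45 (t = 5*9 = 45)
O(f, N) = N (O(f, N) = N + 0 = N)
-73*(O(-11, t) - 25) = -73*(45 - 25) = -73*20 = -1460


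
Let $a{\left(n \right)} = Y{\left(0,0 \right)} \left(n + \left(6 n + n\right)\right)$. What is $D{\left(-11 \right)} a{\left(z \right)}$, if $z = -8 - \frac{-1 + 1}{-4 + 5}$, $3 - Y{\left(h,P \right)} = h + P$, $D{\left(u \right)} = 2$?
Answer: $-384$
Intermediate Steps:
$Y{\left(h,P \right)} = 3 - P - h$ ($Y{\left(h,P \right)} = 3 - \left(h + P\right) = 3 - \left(P + h\right) = 3 - P - h$)
$z = -8$ ($z = -8 - \frac{0}{1} = -8 - 0 \cdot 1 = -8 - 0 = -8 + 0 = -8$)
$a{\left(n \right)} = 24 n$ ($a{\left(n \right)} = \left(3 - 0 - 0\right) \left(n + \left(6 n + n\right)\right) = \left(3 + 0 + 0\right) \left(n + 7 n\right) = 3 \cdot 8 n = 24 n$)
$D{\left(-11 \right)} a{\left(z \right)} = 2 \cdot 24 \left(-8\right) = 2 \left(-192\right) = -384$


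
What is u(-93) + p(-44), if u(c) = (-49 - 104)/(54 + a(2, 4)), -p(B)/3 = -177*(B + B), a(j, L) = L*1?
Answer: -2710377/58 ≈ -46731.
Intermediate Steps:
a(j, L) = L
p(B) = 1062*B (p(B) = -(-531)*(B + B) = -(-531)*2*B = -(-1062)*B = 1062*B)
u(c) = -153/58 (u(c) = (-49 - 104)/(54 + 4) = -153/58)
u(-93) + p(-44) = -153/58 + 1062*(-44) = -153/58 - 46728 = -2710377/58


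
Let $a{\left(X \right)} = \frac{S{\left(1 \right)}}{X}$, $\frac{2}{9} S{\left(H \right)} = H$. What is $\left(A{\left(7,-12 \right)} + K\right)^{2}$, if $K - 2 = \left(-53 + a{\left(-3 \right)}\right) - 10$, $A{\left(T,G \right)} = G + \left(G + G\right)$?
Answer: $\frac{38809}{4} \approx 9702.3$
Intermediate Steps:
$S{\left(H \right)} = \frac{9 H}{2}$
$A{\left(T,G \right)} = 3 G$ ($A{\left(T,G \right)} = G + 2 G = 3 G$)
$a{\left(X \right)} = \frac{9}{2 X}$ ($a{\left(X \right)} = \frac{\frac{9}{2} \cdot 1}{X} = \frac{9}{2 X}$)
$K = - \frac{125}{2}$ ($K = 2 - \left(63 + \frac{3}{2}\right) = 2 + \left(\left(-53 + \frac{9}{2} \left(- \frac{1}{3}\right)\right) - 10\right) = 2 - \frac{129}{2} = - \frac{125}{2} \approx -62.5$)
$\left(A{\left(7,-12 \right)} + K\right)^{2} = \left(3 \left(-12\right) - \frac{125}{2}\right)^{2} = \left(-36 - \frac{125}{2}\right)^{2} = \left(- \frac{197}{2}\right)^{2} = \frac{38809}{4}$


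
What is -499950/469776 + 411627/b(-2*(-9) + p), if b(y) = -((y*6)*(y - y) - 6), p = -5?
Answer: 5371374607/78296 ≈ 68603.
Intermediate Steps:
b(y) = 6 (b(y) = -((6*y)*0 - 6) = -(0 - 6) = -1*(-6) = 6)
-499950/469776 + 411627/b(-2*(-9) + p) = -499950/469776 + 411627/6 = -499950*1/469776 + 411627*(⅙) = -83325/78296 + 137209/2 = 5371374607/78296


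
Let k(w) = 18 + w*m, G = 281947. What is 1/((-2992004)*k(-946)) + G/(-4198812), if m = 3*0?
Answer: -1265380177583/18844293448872 ≈ -0.067149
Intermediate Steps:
m = 0
k(w) = 18 (k(w) = 18 + w*0 = 18 + 0 = 18)
1/((-2992004)*k(-946)) + G/(-4198812) = 1/(-2992004*18) + 281947/(-4198812) = -1/2992004*1/18 + 281947*(-1/4198812) = -1/53856072 - 281947/4198812 = -1265380177583/18844293448872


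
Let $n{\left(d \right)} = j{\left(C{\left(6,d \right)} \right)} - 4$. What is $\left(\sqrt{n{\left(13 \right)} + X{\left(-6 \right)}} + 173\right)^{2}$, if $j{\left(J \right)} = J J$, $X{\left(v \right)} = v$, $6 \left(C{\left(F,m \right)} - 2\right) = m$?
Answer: $\frac{\left(1038 + \sqrt{265}\right)^{2}}{36} \approx 30875.0$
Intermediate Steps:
$C{\left(F,m \right)} = 2 + \frac{m}{6}$
$j{\left(J \right)} = J^{2}$
$n{\left(d \right)} = -4 + \left(2 + \frac{d}{6}\right)^{2}$ ($n{\left(d \right)} = \left(2 + \frac{d}{6}\right)^{2} - 4 = -4 + \left(2 + \frac{d}{6}\right)^{2}$)
$\left(\sqrt{n{\left(13 \right)} + X{\left(-6 \right)}} + 173\right)^{2} = \left(\sqrt{\frac{1}{36} \cdot 13 \left(24 + 13\right) - 6} + 173\right)^{2} = \left(\sqrt{\frac{1}{36} \cdot 13 \cdot 37 - 6} + 173\right)^{2} = \left(\sqrt{\frac{481}{36} - 6} + 173\right)^{2} = \left(\sqrt{\frac{265}{36}} + 173\right)^{2} = \left(\frac{\sqrt{265}}{6} + 173\right)^{2} = \left(173 + \frac{\sqrt{265}}{6}\right)^{2}$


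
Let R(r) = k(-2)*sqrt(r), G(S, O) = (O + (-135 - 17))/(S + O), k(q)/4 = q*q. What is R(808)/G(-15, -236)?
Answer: 2008*sqrt(202)/97 ≈ 294.22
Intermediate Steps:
k(q) = 4*q**2 (k(q) = 4*(q*q) = 4*q**2)
G(S, O) = (-152 + O)/(O + S) (G(S, O) = (O - 152)/(O + S) = (-152 + O)/(O + S))
R(r) = 16*sqrt(r) (R(r) = (4*(-2)**2)*sqrt(r) = (4*4)*sqrt(r) = 16*sqrt(r))
R(808)/G(-15, -236) = (16*sqrt(808))/(((-152 - 236)/(-236 - 15))) = (16*(2*sqrt(202)))/((-388/(-251))) = (32*sqrt(202))/((-1/251*(-388))) = (32*sqrt(202))/(388/251) = (32*sqrt(202))*(251/388) = 2008*sqrt(202)/97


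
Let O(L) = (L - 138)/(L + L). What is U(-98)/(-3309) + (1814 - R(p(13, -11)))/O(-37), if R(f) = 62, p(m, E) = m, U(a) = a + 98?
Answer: 129648/175 ≈ 740.85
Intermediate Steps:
U(a) = 98 + a
O(L) = (-138 + L)/(2*L) (O(L) = (-138 + L)/((2*L)) = (-138 + L)*(1/(2*L)) = (-138 + L)/(2*L))
U(-98)/(-3309) + (1814 - R(p(13, -11)))/O(-37) = (98 - 98)/(-3309) + (1814 - 1*62)/(((1/2)*(-138 - 37)/(-37))) = 0*(-1/3309) + (1814 - 62)/(((1/2)*(-1/37)*(-175))) = 0 + 1752/(175/74) = 0 + 1752*(74/175) = 0 + 129648/175 = 129648/175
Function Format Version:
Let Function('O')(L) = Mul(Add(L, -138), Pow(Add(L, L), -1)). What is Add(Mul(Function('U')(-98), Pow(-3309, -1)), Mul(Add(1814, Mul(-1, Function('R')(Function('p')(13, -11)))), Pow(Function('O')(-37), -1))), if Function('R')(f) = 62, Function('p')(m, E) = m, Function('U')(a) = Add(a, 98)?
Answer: Rational(129648, 175) ≈ 740.85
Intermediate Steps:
Function('U')(a) = Add(98, a)
Function('O')(L) = Mul(Rational(1, 2), Pow(L, -1), Add(-138, L)) (Function('O')(L) = Mul(Add(-138, L), Pow(Mul(2, L), -1)) = Mul(Add(-138, L), Mul(Rational(1, 2), Pow(L, -1))) = Mul(Rational(1, 2), Pow(L, -1), Add(-138, L)))
Add(Mul(Function('U')(-98), Pow(-3309, -1)), Mul(Add(1814, Mul(-1, Function('R')(Function('p')(13, -11)))), Pow(Function('O')(-37), -1))) = Add(Mul(Add(98, -98), Pow(-3309, -1)), Mul(Add(1814, Mul(-1, 62)), Pow(Mul(Rational(1, 2), Pow(-37, -1), Add(-138, -37)), -1))) = Add(Mul(0, Rational(-1, 3309)), Mul(Add(1814, -62), Pow(Mul(Rational(1, 2), Rational(-1, 37), -175), -1))) = Add(0, Mul(1752, Pow(Rational(175, 74), -1))) = Add(0, Mul(1752, Rational(74, 175))) = Add(0, Rational(129648, 175)) = Rational(129648, 175)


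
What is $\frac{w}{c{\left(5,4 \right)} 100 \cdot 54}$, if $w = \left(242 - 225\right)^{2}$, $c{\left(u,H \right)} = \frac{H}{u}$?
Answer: $\frac{289}{4320} \approx 0.066898$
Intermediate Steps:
$w = 289$ ($w = 17^{2} = 289$)
$\frac{w}{c{\left(5,4 \right)} 100 \cdot 54} = \frac{289}{\frac{4}{5} \cdot 100 \cdot 54} = \frac{289}{80 \cdot 54} = \frac{289}{4320}$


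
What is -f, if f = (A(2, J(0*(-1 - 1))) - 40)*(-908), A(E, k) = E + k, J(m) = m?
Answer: -34504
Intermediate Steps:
f = 34504 (f = ((2 + 0*(-1 - 1)) - 40)*(-908) = ((2 + 0*(-2)) - 40)*(-908) = ((2 + 0) - 40)*(-908) = (2 - 40)*(-908) = -38*(-908) = 34504)
-f = -1*34504 = -34504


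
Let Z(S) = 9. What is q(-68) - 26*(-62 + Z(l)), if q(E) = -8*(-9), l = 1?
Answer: 1450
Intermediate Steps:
q(E) = 72
q(-68) - 26*(-62 + Z(l)) = 72 - 26*(-62 + 9) = 72 - 26*(-53) = 72 - 1*(-1378) = 72 + 1378 = 1450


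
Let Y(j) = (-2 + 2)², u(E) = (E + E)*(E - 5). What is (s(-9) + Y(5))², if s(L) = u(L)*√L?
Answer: -571536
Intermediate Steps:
u(E) = 2*E*(-5 + E) (u(E) = (2*E)*(-5 + E) = 2*E*(-5 + E))
Y(j) = 0 (Y(j) = 0² = 0)
s(L) = 2*L^(3/2)*(-5 + L) (s(L) = (2*L*(-5 + L))*√L = 2*L^(3/2)*(-5 + L))
(s(-9) + Y(5))² = (2*(-9)^(3/2)*(-5 - 9) + 0)² = (2*(-27*I)*(-14) + 0)² = (756*I + 0)² = (756*I)² = -571536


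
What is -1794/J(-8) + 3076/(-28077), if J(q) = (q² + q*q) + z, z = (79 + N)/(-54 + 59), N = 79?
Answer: -6054889/533463 ≈ -11.350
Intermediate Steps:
z = 158/5 (z = (79 + 79)/(-54 + 59) = 158/5 ≈ 31.600)
J(q) = 158/5 + 2*q² (J(q) = (q² + q*q) + 158/5 = (q² + q²) + 158/5 = 2*q² + 158/5 = 158/5 + 2*q²)
-1794/J(-8) + 3076/(-28077) = -1794/(158/5 + 2*(-8)²) + 3076/(-28077) = -1794/(158/5 + 2*64) + 3076*(-1/28077) = -1794/(158/5 + 128) - 3076/28077 = -1794/798/5 - 3076/28077 = -1794*5/798 - 3076/28077 = -1495/133 - 3076/28077 = -6054889/533463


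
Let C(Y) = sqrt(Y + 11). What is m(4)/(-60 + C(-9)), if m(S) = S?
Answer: -120/1799 - 2*sqrt(2)/1799 ≈ -0.068276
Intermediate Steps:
C(Y) = sqrt(11 + Y)
m(4)/(-60 + C(-9)) = 4/(-60 + sqrt(11 - 9)) = 4/(-60 + sqrt(2))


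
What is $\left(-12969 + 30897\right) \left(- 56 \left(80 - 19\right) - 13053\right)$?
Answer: $-295256232$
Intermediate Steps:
$\left(-12969 + 30897\right) \left(- 56 \left(80 - 19\right) - 13053\right) = 17928 \left(\left(-56\right) 61 - 13053\right) = 17928 \left(-3416 - 13053\right) = 17928 \left(-16469\right) = -295256232$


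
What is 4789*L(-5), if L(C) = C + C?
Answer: -47890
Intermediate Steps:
L(C) = 2*C
4789*L(-5) = 4789*(2*(-5)) = 4789*(-10) = -47890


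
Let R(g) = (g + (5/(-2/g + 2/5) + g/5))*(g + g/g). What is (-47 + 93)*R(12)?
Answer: 749892/35 ≈ 21426.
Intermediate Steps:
R(g) = (1 + g)*(5/(⅖ - 2/g) + 6*g/5) (R(g) = (g + (5/(-2/g + 2*(⅕)) + g*(⅕)))*(g + 1) = (g + (5/(-2/g + ⅖) + g/5))*(1 + g) = (g + (5/(⅖ - 2/g) + g/5))*(1 + g) = (5/(⅖ - 2/g) + 6*g/5)*(1 + g) = (1 + g)*(5/(⅖ - 2/g) + 6*g/5))
(-47 + 93)*R(12) = (-47 + 93)*((⅒)*12*(65 + 12*12² + 77*12)/(-5 + 12)) = 46*((⅒)*12*(65 + 12*144 + 924)/7) = 46*((⅒)*12*(⅐)*(65 + 1728 + 924)) = 46*((⅒)*12*(⅐)*2717) = 46*(16302/35) = 749892/35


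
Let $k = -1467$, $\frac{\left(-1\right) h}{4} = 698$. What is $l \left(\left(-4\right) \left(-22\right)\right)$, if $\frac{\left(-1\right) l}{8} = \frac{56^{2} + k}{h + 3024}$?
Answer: $- \frac{146872}{29} \approx -5064.6$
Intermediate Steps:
$h = -2792$ ($h = \left(-4\right) 698 = -2792$)
$l = - \frac{1669}{29}$ ($l = - 8 \frac{56^{2} - 1467}{-2792 + 3024} = - 8 \frac{3136 - 1467}{232} = - 8 \cdot 1669 \cdot \frac{1}{232} = \left(-8\right) \frac{1669}{232} = - \frac{1669}{29} \approx -57.552$)
$l \left(\left(-4\right) \left(-22\right)\right) = - \frac{1669 \left(\left(-4\right) \left(-22\right)\right)}{29} = \left(- \frac{1669}{29}\right) 88 = - \frac{146872}{29}$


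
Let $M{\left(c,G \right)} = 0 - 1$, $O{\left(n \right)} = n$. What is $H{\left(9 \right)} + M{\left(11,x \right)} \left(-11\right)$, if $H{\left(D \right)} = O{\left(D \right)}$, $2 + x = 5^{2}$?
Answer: $20$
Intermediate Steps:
$x = 23$ ($x = -2 + 5^{2} = -2 + 25 = 23$)
$H{\left(D \right)} = D$
$M{\left(c,G \right)} = -1$
$H{\left(9 \right)} + M{\left(11,x \right)} \left(-11\right) = 9 - -11 = 9 + 11 = 20$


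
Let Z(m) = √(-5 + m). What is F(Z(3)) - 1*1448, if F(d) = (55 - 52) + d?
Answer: -1445 + I*√2 ≈ -1445.0 + 1.4142*I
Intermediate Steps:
F(d) = 3 + d
F(Z(3)) - 1*1448 = (3 + √(-5 + 3)) - 1*1448 = (3 + √(-2)) - 1448 = (3 + I*√2) - 1448 = -1445 + I*√2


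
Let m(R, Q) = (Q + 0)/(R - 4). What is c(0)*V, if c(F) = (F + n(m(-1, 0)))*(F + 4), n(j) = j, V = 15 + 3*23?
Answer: 0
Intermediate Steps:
m(R, Q) = Q/(-4 + R)
V = 84 (V = 15 + 69 = 84)
c(F) = F*(4 + F) (c(F) = (F + 0/(-4 - 1))*(F + 4) = (F + 0/(-5))*(4 + F) = (F + 0*(-⅕))*(4 + F) = (F + 0)*(4 + F) = F*(4 + F))
c(0)*V = (0*(4 + 0))*84 = (0*4)*84 = 0*84 = 0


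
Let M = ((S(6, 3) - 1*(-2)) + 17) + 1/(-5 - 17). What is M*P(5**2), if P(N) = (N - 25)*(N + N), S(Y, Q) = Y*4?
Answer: 0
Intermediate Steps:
S(Y, Q) = 4*Y
P(N) = 2*N*(-25 + N) (P(N) = (-25 + N)*(2*N) = 2*N*(-25 + N))
M = 945/22 (M = ((4*6 - 1*(-2)) + 17) + 1/(-5 - 17) = ((24 + 2) + 17) + 1/(-22) = (26 + 17) - 1/22 = 43 - 1/22 = 945/22 ≈ 42.955)
M*P(5**2) = 945*(2*5**2*(-25 + 5**2))/22 = 945*(2*25*(-25 + 25))/22 = 945*(2*25*0)/22 = (945/22)*0 = 0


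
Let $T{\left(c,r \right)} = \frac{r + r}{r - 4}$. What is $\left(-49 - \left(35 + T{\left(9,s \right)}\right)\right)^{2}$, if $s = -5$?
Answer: $\frac{586756}{81} \approx 7243.9$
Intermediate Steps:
$T{\left(c,r \right)} = \frac{2 r}{-4 + r}$
$\left(-49 - \left(35 + T{\left(9,s \right)}\right)\right)^{2} = \left(-49 - \left(35 + 2 \left(-5\right) \frac{1}{-4 - 5}\right)\right)^{2} = \left(-49 - \left(35 + 2 \left(-5\right) \frac{1}{-9}\right)\right)^{2} = \left(-49 - \left(35 + 2 \left(-5\right) \left(- \frac{1}{9}\right)\right)\right)^{2} = \left(-49 - \frac{325}{9}\right)^{2} = \left(- \frac{766}{9}\right)^{2} = \frac{586756}{81}$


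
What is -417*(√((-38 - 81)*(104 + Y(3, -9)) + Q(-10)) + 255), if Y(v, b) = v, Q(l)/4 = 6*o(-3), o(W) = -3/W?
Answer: -106335 - 417*I*√12709 ≈ -1.0634e+5 - 47010.0*I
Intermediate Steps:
Q(l) = 24 (Q(l) = 4*(6*(-3/(-3))) = 4*(6*(-3*(-⅓))) = 4*(6*1) = 4*6 = 24)
-417*(√((-38 - 81)*(104 + Y(3, -9)) + Q(-10)) + 255) = -417*(√((-38 - 81)*(104 + 3) + 24) + 255) = -417*(√(-119*107 + 24) + 255) = -417*(√(-12733 + 24) + 255) = -417*(√(-12709) + 255) = -417*(I*√12709 + 255) = -417*(255 + I*√12709) = -106335 - 417*I*√12709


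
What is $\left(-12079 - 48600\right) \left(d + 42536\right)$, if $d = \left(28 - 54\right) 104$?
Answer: $-2416965928$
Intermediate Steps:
$d = -2704$ ($d = \left(-26\right) 104 = -2704$)
$\left(-12079 - 48600\right) \left(d + 42536\right) = \left(-12079 - 48600\right) \left(-2704 + 42536\right) = \left(-60679\right) 39832 = -2416965928$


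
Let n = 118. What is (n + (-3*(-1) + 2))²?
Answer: 15129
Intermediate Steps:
(n + (-3*(-1) + 2))² = (118 + (-3*(-1) + 2))² = (118 + (3 + 2))² = (118 + 5)² = 123² = 15129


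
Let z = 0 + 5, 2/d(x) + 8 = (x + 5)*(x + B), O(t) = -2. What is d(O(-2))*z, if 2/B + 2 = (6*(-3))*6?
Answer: -550/773 ≈ -0.71151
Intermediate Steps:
B = -1/55 (B = 2/(-2 + (6*(-3))*6) = 2/(-2 - 18*6) = 2/(-2 - 108) = 2/(-110) = 2*(-1/110) = -1/55 ≈ -0.018182)
d(x) = 2/(-8 + (5 + x)*(-1/55 + x)) (d(x) = 2/(-8 + (x + 5)*(x - 1/55)) = 2/(-8 + (5 + x)*(-1/55 + x)))
z = 5
d(O(-2))*z = (110/(-445 + 55*(-2)**2 + 274*(-2)))*5 = (110/(-445 + 55*4 - 548))*5 = (110/(-445 + 220 - 548))*5 = (110/(-773))*5 = (110*(-1/773))*5 = -110/773*5 = -550/773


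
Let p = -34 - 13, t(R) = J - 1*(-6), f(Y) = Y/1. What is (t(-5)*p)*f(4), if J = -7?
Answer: 188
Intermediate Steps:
f(Y) = Y (f(Y) = Y*1 = Y)
t(R) = -1 (t(R) = -7 - 1*(-6) = -7 + 6 = -1)
p = -47
(t(-5)*p)*f(4) = -1*(-47)*4 = 47*4 = 188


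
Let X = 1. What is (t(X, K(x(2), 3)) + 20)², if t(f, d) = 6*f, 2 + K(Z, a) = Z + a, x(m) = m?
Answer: 676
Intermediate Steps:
K(Z, a) = -2 + Z + a (K(Z, a) = -2 + (Z + a) = -2 + Z + a)
(t(X, K(x(2), 3)) + 20)² = (6*1 + 20)² = (6 + 20)² = 26² = 676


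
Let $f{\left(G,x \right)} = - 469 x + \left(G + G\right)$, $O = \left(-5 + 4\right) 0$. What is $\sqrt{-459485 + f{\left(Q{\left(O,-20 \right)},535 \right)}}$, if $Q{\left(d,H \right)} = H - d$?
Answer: $2 i \sqrt{177610} \approx 842.88 i$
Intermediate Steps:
$O = 0$ ($O = \left(-1\right) 0 = 0$)
$f{\left(G,x \right)} = - 469 x + 2 G$
$\sqrt{-459485 + f{\left(Q{\left(O,-20 \right)},535 \right)}} = \sqrt{-459485 + \left(\left(-469\right) 535 + 2 \left(-20 - 0\right)\right)} = \sqrt{-459485 - \left(250915 - 2 \left(-20 + 0\right)\right)} = \sqrt{-459485 + \left(-250915 + 2 \left(-20\right)\right)} = \sqrt{-459485 - 250955} = \sqrt{-710440} = 2 i \sqrt{177610}$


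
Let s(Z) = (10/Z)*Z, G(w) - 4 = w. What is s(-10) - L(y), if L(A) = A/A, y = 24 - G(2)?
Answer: 9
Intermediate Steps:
G(w) = 4 + w
s(Z) = 10
y = 18 (y = 24 - (4 + 2) = 24 - 1*6 = 24 - 6 = 18)
L(A) = 1
s(-10) - L(y) = 10 - 1*1 = 10 - 1 = 9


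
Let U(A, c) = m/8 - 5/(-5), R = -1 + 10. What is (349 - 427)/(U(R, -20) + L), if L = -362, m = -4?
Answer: 52/241 ≈ 0.21577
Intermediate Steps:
R = 9
U(A, c) = ½ (U(A, c) = -4/8 - 5/(-5) = -4*⅛ - 5*(-⅕) = -½ + 1 = ½)
(349 - 427)/(U(R, -20) + L) = (349 - 427)/(½ - 362) = -78/(-723/2) = -78*(-2/723) = 52/241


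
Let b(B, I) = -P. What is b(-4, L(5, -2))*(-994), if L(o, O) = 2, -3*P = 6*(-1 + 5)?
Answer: -7952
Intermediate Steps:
P = -8 (P = -2*(-1 + 5) = -2*4 = -⅓*24 = -8)
b(B, I) = 8 (b(B, I) = -1*(-8) = 8)
b(-4, L(5, -2))*(-994) = 8*(-994) = -7952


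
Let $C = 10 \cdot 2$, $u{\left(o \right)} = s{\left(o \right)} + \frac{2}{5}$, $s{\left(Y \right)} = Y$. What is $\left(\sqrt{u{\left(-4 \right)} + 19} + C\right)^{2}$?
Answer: $\frac{\left(100 + \sqrt{385}\right)^{2}}{25} \approx 572.37$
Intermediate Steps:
$u{\left(o \right)} = \frac{2}{5} + o$ ($u{\left(o \right)} = o + \frac{2}{5} = \frac{2}{5} + o$)
$C = 20$
$\left(\sqrt{u{\left(-4 \right)} + 19} + C\right)^{2} = \left(\sqrt{\left(\frac{2}{5} - 4\right) + 19} + 20\right)^{2} = \left(\sqrt{- \frac{18}{5} + 19} + 20\right)^{2} = \left(\sqrt{\frac{77}{5}} + 20\right)^{2} = \left(\frac{\sqrt{385}}{5} + 20\right)^{2} = \left(20 + \frac{\sqrt{385}}{5}\right)^{2}$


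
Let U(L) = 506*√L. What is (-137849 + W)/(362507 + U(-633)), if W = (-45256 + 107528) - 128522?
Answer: -73987316193/131573395837 + 103274094*I*√633/131573395837 ≈ -0.56233 + 0.019748*I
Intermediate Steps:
W = -66250 (W = 62272 - 128522 = -66250)
(-137849 + W)/(362507 + U(-633)) = (-137849 - 66250)/(362507 + 506*√(-633)) = -204099/(362507 + 506*(I*√633)) = -204099/(362507 + 506*I*√633)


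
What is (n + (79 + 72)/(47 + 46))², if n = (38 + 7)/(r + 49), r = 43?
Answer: 326777929/73205136 ≈ 4.4639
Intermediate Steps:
n = 45/92 (n = (38 + 7)/(43 + 49) = 45/92 ≈ 0.48913)
(n + (79 + 72)/(47 + 46))² = (45/92 + (79 + 72)/(47 + 46))² = (45/92 + 151/93)² = (18077/8556)² = 326777929/73205136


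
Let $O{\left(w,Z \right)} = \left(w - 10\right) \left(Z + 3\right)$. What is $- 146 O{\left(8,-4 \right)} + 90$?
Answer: $-202$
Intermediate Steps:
$O{\left(w,Z \right)} = \left(-10 + w\right) \left(3 + Z\right)$
$- 146 O{\left(8,-4 \right)} + 90 = - 146 \left(-30 - -40 + 3 \cdot 8 - 32\right) + 90 = - 146 \left(-30 + 40 + 24 - 32\right) + 90 = \left(-146\right) 2 + 90 = -292 + 90 = -202$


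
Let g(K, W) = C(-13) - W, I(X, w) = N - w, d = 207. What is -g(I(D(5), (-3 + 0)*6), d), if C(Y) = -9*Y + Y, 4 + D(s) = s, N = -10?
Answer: 103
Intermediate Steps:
D(s) = -4 + s
C(Y) = -8*Y
I(X, w) = -10 - w
g(K, W) = 104 - W (g(K, W) = -8*(-13) - W = 104 - W)
-g(I(D(5), (-3 + 0)*6), d) = -(104 - 1*207) = -(104 - 207) = -1*(-103) = 103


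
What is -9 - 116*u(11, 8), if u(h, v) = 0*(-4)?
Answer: -9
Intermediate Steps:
u(h, v) = 0
-9 - 116*u(11, 8) = -9 - 116*0 = -9 + 0 = -9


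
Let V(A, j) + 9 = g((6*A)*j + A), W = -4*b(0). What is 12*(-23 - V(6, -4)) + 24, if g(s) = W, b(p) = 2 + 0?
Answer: -48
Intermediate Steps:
b(p) = 2
W = -8 (W = -4*2 = -8)
g(s) = -8
V(A, j) = -17 (V(A, j) = -9 - 8 = -17)
12*(-23 - V(6, -4)) + 24 = 12*(-23 - 1*(-17)) + 24 = 12*(-23 + 17) + 24 = 12*(-6) + 24 = -72 + 24 = -48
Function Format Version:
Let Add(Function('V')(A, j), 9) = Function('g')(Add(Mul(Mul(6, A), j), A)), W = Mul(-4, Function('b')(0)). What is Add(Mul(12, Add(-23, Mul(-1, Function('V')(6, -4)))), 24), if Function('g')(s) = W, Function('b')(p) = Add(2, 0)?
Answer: -48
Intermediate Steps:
Function('b')(p) = 2
W = -8 (W = Mul(-4, 2) = -8)
Function('g')(s) = -8
Function('V')(A, j) = -17 (Function('V')(A, j) = Add(-9, -8) = -17)
Add(Mul(12, Add(-23, Mul(-1, Function('V')(6, -4)))), 24) = Add(Mul(12, Add(-23, Mul(-1, -17))), 24) = Add(Mul(12, Add(-23, 17)), 24) = Add(Mul(12, -6), 24) = Add(-72, 24) = -48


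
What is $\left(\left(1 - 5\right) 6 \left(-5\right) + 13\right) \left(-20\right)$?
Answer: $-2660$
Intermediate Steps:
$\left(\left(1 - 5\right) 6 \left(-5\right) + 13\right) \left(-20\right) = \left(\left(1 - 5\right) \left(-30\right) + 13\right) \left(-20\right) = \left(\left(-4\right) \left(-30\right) + 13\right) \left(-20\right) = \left(120 + 13\right) \left(-20\right) = 133 \left(-20\right) = -2660$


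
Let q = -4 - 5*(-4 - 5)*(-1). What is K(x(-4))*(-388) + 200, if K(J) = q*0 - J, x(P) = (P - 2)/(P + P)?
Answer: 491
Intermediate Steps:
q = -49 (q = -4 - (-45)*(-1) = -4 - 5*9 = -4 - 45 = -49)
x(P) = (-2 + P)/(2*P) (x(P) = (-2 + P)/((2*P)) = (-2 + P)*(1/(2*P)) = (-2 + P)/(2*P))
K(J) = -J (K(J) = -49*0 - J = 0 - J = -J)
K(x(-4))*(-388) + 200 = -(-2 - 4)/(2*(-4))*(-388) + 200 = -(-1)*(-6)/(2*4)*(-388) + 200 = -1*¾*(-388) + 200 = -¾*(-388) + 200 = 291 + 200 = 491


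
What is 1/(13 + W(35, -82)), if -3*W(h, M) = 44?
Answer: -⅗ ≈ -0.60000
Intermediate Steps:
W(h, M) = -44/3 (W(h, M) = -⅓*44 = -44/3)
1/(13 + W(35, -82)) = 1/(13 - 44/3) = 1/(-5/3) = -⅗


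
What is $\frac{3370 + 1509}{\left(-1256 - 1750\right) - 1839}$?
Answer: $- \frac{287}{285} \approx -1.007$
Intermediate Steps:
$\frac{3370 + 1509}{\left(-1256 - 1750\right) - 1839} = \frac{4879}{\left(-1256 - 1750\right) - 1839} = \frac{4879}{-3006 - 1839} = \frac{4879}{-4845} = 4879 \left(- \frac{1}{4845}\right) = - \frac{287}{285}$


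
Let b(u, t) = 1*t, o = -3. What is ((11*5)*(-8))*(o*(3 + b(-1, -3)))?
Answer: 0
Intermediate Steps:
b(u, t) = t
((11*5)*(-8))*(o*(3 + b(-1, -3))) = ((11*5)*(-8))*(-3*(3 - 3)) = (55*(-8))*(-3*0) = -440*0 = 0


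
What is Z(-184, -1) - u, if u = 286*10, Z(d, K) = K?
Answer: -2861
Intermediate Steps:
u = 2860
Z(-184, -1) - u = -1 - 1*2860 = -1 - 2860 = -2861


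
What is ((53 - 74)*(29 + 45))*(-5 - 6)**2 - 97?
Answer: -188131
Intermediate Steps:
((53 - 74)*(29 + 45))*(-5 - 6)**2 - 97 = -21*74*(-11)**2 - 97 = -1554*121 - 97 = -188034 - 97 = -188131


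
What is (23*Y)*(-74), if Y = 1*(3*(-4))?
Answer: 20424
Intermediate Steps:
Y = -12 (Y = 1*(-12) = -12)
(23*Y)*(-74) = (23*(-12))*(-74) = -276*(-74) = 20424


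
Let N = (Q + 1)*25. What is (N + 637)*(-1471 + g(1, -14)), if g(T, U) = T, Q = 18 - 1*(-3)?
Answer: -1744890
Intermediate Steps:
Q = 21 (Q = 18 + 3 = 21)
N = 550 (N = (21 + 1)*25 = 22*25 = 550)
(N + 637)*(-1471 + g(1, -14)) = (550 + 637)*(-1471 + 1) = 1187*(-1470) = -1744890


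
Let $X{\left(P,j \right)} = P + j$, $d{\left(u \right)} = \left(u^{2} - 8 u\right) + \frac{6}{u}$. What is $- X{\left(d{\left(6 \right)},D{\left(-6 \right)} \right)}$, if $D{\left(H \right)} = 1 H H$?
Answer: $-25$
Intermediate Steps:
$D{\left(H \right)} = H^{2}$ ($D{\left(H \right)} = H H = H^{2}$)
$d{\left(u \right)} = u^{2} - 8 u + \frac{6}{u}$
$- X{\left(d{\left(6 \right)},D{\left(-6 \right)} \right)} = - (\frac{6 + 6^{2} \left(-8 + 6\right)}{6} + \left(-6\right)^{2}) = - (\frac{6 + 36 \left(-2\right)}{6} + 36) = - (\frac{6 - 72}{6} + 36) = - (\frac{1}{6} \left(-66\right) + 36) = - (-11 + 36) = \left(-1\right) 25 = -25$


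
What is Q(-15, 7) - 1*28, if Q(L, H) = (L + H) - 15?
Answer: -51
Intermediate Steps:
Q(L, H) = -15 + H + L (Q(L, H) = (H + L) - 15 = -15 + H + L)
Q(-15, 7) - 1*28 = (-15 + 7 - 15) - 1*28 = -23 - 28 = -51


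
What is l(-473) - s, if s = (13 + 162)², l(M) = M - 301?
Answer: -31399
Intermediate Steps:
l(M) = -301 + M
s = 30625 (s = 175² = 30625)
l(-473) - s = (-301 - 473) - 1*30625 = -774 - 30625 = -31399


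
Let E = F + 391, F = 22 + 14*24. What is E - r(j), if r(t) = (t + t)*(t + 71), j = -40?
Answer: 3229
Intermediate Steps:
F = 358 (F = 22 + 336 = 358)
r(t) = 2*t*(71 + t) (r(t) = (2*t)*(71 + t) = 2*t*(71 + t))
E = 749 (E = 358 + 391 = 749)
E - r(j) = 749 - 2*(-40)*(71 - 40) = 749 - 2*(-40)*31 = 749 - 1*(-2480) = 749 + 2480 = 3229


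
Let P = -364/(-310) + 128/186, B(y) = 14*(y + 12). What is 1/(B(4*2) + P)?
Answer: 465/131066 ≈ 0.0035478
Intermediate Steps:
B(y) = 168 + 14*y (B(y) = 14*(12 + y) = 168 + 14*y)
P = 866/465 (P = -364*(-1/310) + 128*(1/186) = 182/155 + 64/93 = 866/465 ≈ 1.8624)
1/(B(4*2) + P) = 1/((168 + 14*(4*2)) + 866/465) = 1/((168 + 14*8) + 866/465) = 1/((168 + 112) + 866/465) = 1/(280 + 866/465) = 1/(131066/465) = 465/131066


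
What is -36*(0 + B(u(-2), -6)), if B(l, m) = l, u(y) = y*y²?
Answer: 288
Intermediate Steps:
u(y) = y³
-36*(0 + B(u(-2), -6)) = -36*(0 + (-2)³) = -36*(0 - 8) = -36*(-8) = 288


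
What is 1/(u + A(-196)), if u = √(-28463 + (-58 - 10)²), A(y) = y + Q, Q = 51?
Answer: -145/44864 - I*√23839/44864 ≈ -0.003232 - 0.0034415*I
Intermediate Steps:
A(y) = 51 + y (A(y) = y + 51 = 51 + y)
u = I*√23839 (u = √(-28463 + (-68)²) = √(-28463 + 4624) = √(-23839) = I*√23839 ≈ 154.4*I)
1/(u + A(-196)) = 1/(I*√23839 + (51 - 196)) = 1/(I*√23839 - 145) = 1/(-145 + I*√23839)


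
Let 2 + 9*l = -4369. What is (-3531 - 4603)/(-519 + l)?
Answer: 12201/1507 ≈ 8.0962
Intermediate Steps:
l = -1457/3 (l = -2/9 + (⅑)*(-4369) = -2/9 - 4369/9 = -1457/3 ≈ -485.67)
(-3531 - 4603)/(-519 + l) = (-3531 - 4603)/(-519 - 1457/3) = -8134/(-3014/3) = -8134*(-3/3014) = 12201/1507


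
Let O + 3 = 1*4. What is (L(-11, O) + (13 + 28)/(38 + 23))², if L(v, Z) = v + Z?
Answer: 323761/3721 ≈ 87.009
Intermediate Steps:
O = 1 (O = -3 + 1*4 = -3 + 4 = 1)
L(v, Z) = Z + v
(L(-11, O) + (13 + 28)/(38 + 23))² = ((1 - 11) + (13 + 28)/(38 + 23))² = (-10 + 41/61)² = (-569/61)² = 323761/3721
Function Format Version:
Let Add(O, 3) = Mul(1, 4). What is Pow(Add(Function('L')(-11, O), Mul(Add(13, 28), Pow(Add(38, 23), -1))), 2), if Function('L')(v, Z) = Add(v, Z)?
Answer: Rational(323761, 3721) ≈ 87.009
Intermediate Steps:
O = 1 (O = Add(-3, Mul(1, 4)) = Add(-3, 4) = 1)
Function('L')(v, Z) = Add(Z, v)
Pow(Add(Function('L')(-11, O), Mul(Add(13, 28), Pow(Add(38, 23), -1))), 2) = Pow(Add(Add(1, -11), Mul(Add(13, 28), Pow(Add(38, 23), -1))), 2) = Pow(Add(-10, Mul(41, Pow(61, -1))), 2) = Pow(Add(-10, Mul(41, Rational(1, 61))), 2) = Pow(Add(-10, Rational(41, 61)), 2) = Pow(Rational(-569, 61), 2) = Rational(323761, 3721)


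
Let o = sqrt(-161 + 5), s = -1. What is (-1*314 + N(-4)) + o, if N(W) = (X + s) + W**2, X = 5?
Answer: -294 + 2*I*sqrt(39) ≈ -294.0 + 12.49*I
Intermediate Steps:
N(W) = 4 + W**2 (N(W) = (5 - 1) + W**2 = 4 + W**2)
o = 2*I*sqrt(39) (o = sqrt(-156) = 2*I*sqrt(39) ≈ 12.49*I)
(-1*314 + N(-4)) + o = (-1*314 + (4 + (-4)**2)) + 2*I*sqrt(39) = (-314 + (4 + 16)) + 2*I*sqrt(39) = (-314 + 20) + 2*I*sqrt(39) = -294 + 2*I*sqrt(39)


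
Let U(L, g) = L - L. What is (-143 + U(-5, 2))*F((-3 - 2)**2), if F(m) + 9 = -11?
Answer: 2860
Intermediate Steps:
U(L, g) = 0
F(m) = -20 (F(m) = -9 - 11 = -20)
(-143 + U(-5, 2))*F((-3 - 2)**2) = (-143 + 0)*(-20) = -143*(-20) = 2860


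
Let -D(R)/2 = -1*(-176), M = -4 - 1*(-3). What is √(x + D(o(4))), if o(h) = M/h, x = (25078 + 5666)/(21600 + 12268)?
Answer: I*√25169833966/8467 ≈ 18.737*I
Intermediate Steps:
M = -1 (M = -4 + 3 = -1)
x = 7686/8467 (x = 30744/33868 = 30744*(1/33868) = 7686/8467 ≈ 0.90776)
o(h) = -1/h
D(R) = -352 (D(R) = -(-2)*(-176) = -2*176 = -352)
√(x + D(o(4))) = √(7686/8467 - 352) = √(-2972698/8467) = I*√25169833966/8467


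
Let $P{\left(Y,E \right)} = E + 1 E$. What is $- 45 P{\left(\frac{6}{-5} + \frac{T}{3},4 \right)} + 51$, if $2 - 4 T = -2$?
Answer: $-309$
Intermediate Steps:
$T = 1$ ($T = \frac{1}{2} - - \frac{1}{2} = \frac{1}{2} + \frac{1}{2} = 1$)
$P{\left(Y,E \right)} = 2 E$ ($P{\left(Y,E \right)} = E + E = 2 E$)
$- 45 P{\left(\frac{6}{-5} + \frac{T}{3},4 \right)} + 51 = - 45 \cdot 2 \cdot 4 + 51 = \left(-45\right) 8 + 51 = -360 + 51 = -309$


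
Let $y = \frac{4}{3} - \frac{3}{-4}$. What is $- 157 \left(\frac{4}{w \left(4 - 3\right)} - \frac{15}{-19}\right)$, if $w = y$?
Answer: $- \frac{202059}{475} \approx -425.39$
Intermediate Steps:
$y = \frac{25}{12}$ ($y = 4 \cdot \frac{1}{3} - - \frac{3}{4} = \frac{4}{3} + \frac{3}{4} = \frac{25}{12} \approx 2.0833$)
$w = \frac{25}{12} \approx 2.0833$
$- 157 \left(\frac{4}{w \left(4 - 3\right)} - \frac{15}{-19}\right) = - 157 \left(\frac{4}{\frac{25}{12} \left(4 - 3\right)} - \frac{15}{-19}\right) = - 157 \left(\frac{4}{\frac{25}{12} \cdot 1} - - \frac{15}{19}\right) = - 157 \left(\frac{4}{\frac{25}{12}} + \frac{15}{19}\right) = - 157 \left(4 \cdot \frac{12}{25} + \frac{15}{19}\right) = - 157 \left(\frac{48}{25} + \frac{15}{19}\right) = \left(-157\right) \frac{1287}{475} = - \frac{202059}{475}$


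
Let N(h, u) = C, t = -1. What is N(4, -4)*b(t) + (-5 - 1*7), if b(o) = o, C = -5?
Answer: -7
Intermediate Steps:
N(h, u) = -5
N(4, -4)*b(t) + (-5 - 1*7) = -5*(-1) + (-5 - 1*7) = 5 + (-5 - 7) = 5 - 12 = -7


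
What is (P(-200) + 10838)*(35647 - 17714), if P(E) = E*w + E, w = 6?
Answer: 169251654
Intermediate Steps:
P(E) = 7*E (P(E) = E*6 + E = 6*E + E = 7*E)
(P(-200) + 10838)*(35647 - 17714) = (7*(-200) + 10838)*(35647 - 17714) = (-1400 + 10838)*17933 = 9438*17933 = 169251654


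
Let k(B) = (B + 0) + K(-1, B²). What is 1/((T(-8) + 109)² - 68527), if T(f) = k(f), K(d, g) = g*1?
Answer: -1/41302 ≈ -2.4212e-5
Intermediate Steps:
K(d, g) = g
k(B) = B + B² (k(B) = (B + 0) + B² = B + B²)
T(f) = f*(1 + f)
1/((T(-8) + 109)² - 68527) = 1/((-8*(1 - 8) + 109)² - 68527) = 1/((-8*(-7) + 109)² - 68527) = 1/((56 + 109)² - 68527) = 1/(165² - 68527) = 1/(27225 - 68527) = 1/(-41302) = -1/41302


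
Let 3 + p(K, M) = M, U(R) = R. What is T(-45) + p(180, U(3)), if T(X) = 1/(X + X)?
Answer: -1/90 ≈ -0.011111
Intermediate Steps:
p(K, M) = -3 + M
T(X) = 1/(2*X)
T(-45) + p(180, U(3)) = (½)/(-45) + (-3 + 3) = (½)*(-1/45) + 0 = -1/90 + 0 = -1/90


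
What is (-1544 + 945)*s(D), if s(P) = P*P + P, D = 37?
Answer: -842194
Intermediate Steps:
s(P) = P + P² (s(P) = P² + P = P + P²)
(-1544 + 945)*s(D) = (-1544 + 945)*(37*(1 + 37)) = -22163*38 = -599*1406 = -842194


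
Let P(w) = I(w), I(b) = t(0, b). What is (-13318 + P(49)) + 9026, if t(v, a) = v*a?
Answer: -4292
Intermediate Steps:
t(v, a) = a*v
I(b) = 0 (I(b) = b*0 = 0)
P(w) = 0
(-13318 + P(49)) + 9026 = (-13318 + 0) + 9026 = -13318 + 9026 = -4292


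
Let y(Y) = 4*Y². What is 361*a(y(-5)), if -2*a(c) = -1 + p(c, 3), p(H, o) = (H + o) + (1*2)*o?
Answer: -19494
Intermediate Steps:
p(H, o) = H + 3*o (p(H, o) = (H + o) + 2*o = H + 3*o)
a(c) = -4 - c/2 (a(c) = -(-1 + (c + 3*3))/2 = -(-1 + (c + 9))/2 = -(-1 + (9 + c))/2 = -(8 + c)/2 = -4 - c/2)
361*a(y(-5)) = 361*(-4 - 2*(-5)²) = 361*(-4 - 2*25) = 361*(-4 - ½*100) = 361*(-4 - 50) = 361*(-54) = -19494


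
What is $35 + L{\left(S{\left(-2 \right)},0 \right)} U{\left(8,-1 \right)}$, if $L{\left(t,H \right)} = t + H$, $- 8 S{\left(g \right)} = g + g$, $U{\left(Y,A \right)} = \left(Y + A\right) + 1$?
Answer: $39$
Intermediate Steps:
$U{\left(Y,A \right)} = 1 + A + Y$ ($U{\left(Y,A \right)} = \left(A + Y\right) + 1 = 1 + A + Y$)
$S{\left(g \right)} = - \frac{g}{4}$ ($S{\left(g \right)} = - \frac{g + g}{8} = - \frac{2 g}{8} = - \frac{g}{4}$)
$L{\left(t,H \right)} = H + t$
$35 + L{\left(S{\left(-2 \right)},0 \right)} U{\left(8,-1 \right)} = 35 + \left(0 - - \frac{1}{2}\right) \left(1 - 1 + 8\right) = 35 + \left(0 + \frac{1}{2}\right) 8 = 35 + \frac{1}{2} \cdot 8 = 35 + 4 = 39$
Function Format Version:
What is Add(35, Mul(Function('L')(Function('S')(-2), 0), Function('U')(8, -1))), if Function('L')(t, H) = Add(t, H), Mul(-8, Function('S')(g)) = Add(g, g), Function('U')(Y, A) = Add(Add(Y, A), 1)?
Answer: 39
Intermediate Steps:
Function('U')(Y, A) = Add(1, A, Y) (Function('U')(Y, A) = Add(Add(A, Y), 1) = Add(1, A, Y))
Function('S')(g) = Mul(Rational(-1, 4), g) (Function('S')(g) = Mul(Rational(-1, 8), Add(g, g)) = Mul(Rational(-1, 8), Mul(2, g)) = Mul(Rational(-1, 4), g))
Function('L')(t, H) = Add(H, t)
Add(35, Mul(Function('L')(Function('S')(-2), 0), Function('U')(8, -1))) = Add(35, Mul(Add(0, Mul(Rational(-1, 4), -2)), Add(1, -1, 8))) = Add(35, Mul(Add(0, Rational(1, 2)), 8)) = Add(35, Mul(Rational(1, 2), 8)) = Add(35, 4) = 39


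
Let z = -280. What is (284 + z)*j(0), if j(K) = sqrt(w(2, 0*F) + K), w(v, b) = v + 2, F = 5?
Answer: 8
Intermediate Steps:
w(v, b) = 2 + v
j(K) = sqrt(4 + K) (j(K) = sqrt((2 + 2) + K) = sqrt(4 + K))
(284 + z)*j(0) = (284 - 280)*sqrt(4 + 0) = 4*sqrt(4) = 4*2 = 8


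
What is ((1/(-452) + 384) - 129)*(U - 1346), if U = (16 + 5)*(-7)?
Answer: -172081687/452 ≈ -3.8071e+5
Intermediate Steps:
U = -147 (U = 21*(-7) = -147)
((1/(-452) + 384) - 129)*(U - 1346) = ((1/(-452) + 384) - 129)*(-147 - 1346) = ((-1/452 + 384) - 129)*(-1493) = (173567/452 - 129)*(-1493) = (115259/452)*(-1493) = -172081687/452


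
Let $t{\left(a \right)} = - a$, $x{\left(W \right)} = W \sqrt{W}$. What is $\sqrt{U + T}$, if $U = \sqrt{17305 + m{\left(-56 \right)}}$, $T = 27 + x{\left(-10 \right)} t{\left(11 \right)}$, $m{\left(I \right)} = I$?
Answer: $\sqrt{27 + \sqrt{17249} + 110 i \sqrt{10}} \approx 16.44 + 10.58 i$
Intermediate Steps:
$x{\left(W \right)} = W^{\frac{3}{2}}$
$T = 27 + 110 i \sqrt{10}$ ($T = 27 + \left(-10\right)^{\frac{3}{2}} \left(\left(-1\right) 11\right) = 27 + - 10 i \sqrt{10} \left(-11\right) = 27 + 110 i \sqrt{10} \approx 27.0 + 347.85 i$)
$U = \sqrt{17249}$ ($U = \sqrt{17305 - 56} = \sqrt{17249} \approx 131.34$)
$\sqrt{U + T} = \sqrt{\sqrt{17249} + \left(27 + 110 i \sqrt{10}\right)} = \sqrt{27 + \sqrt{17249} + 110 i \sqrt{10}}$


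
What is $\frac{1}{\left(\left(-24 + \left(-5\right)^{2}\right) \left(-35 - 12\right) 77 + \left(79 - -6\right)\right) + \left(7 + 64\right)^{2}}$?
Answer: $\frac{1}{1507} \approx 0.00066357$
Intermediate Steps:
$\frac{1}{\left(\left(-24 + \left(-5\right)^{2}\right) \left(-35 - 12\right) 77 + \left(79 - -6\right)\right) + \left(7 + 64\right)^{2}} = \frac{1}{\left(\left(-24 + 25\right) \left(-47\right) 77 + \left(79 + 6\right)\right) + 71^{2}} = \frac{1}{\left(1 \left(-47\right) 77 + 85\right) + 5041} = \frac{1}{\left(\left(-47\right) 77 + 85\right) + 5041} = \frac{1}{\left(-3619 + 85\right) + 5041} = \frac{1}{-3534 + 5041} = \frac{1}{1507}$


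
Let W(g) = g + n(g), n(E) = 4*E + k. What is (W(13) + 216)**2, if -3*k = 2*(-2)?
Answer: 717409/9 ≈ 79712.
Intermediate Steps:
k = 4/3 (k = -2*(-2)/3 = -1/3*(-4) = 4/3 ≈ 1.3333)
n(E) = 4/3 + 4*E (n(E) = 4*E + 4/3 = 4/3 + 4*E)
W(g) = 4/3 + 5*g (W(g) = g + (4/3 + 4*g) = 4/3 + 5*g)
(W(13) + 216)**2 = ((4/3 + 5*13) + 216)**2 = ((4/3 + 65) + 216)**2 = (199/3 + 216)**2 = (847/3)**2 = 717409/9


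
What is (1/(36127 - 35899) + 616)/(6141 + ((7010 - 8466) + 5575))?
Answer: 140449/2339280 ≈ 0.060039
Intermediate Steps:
(1/(36127 - 35899) + 616)/(6141 + ((7010 - 8466) + 5575)) = (1/228 + 616)/(6141 + (-1456 + 5575)) = (1/228 + 616)/(6141 + 4119) = (140449/228)/10260 = (140449/228)*(1/10260) = 140449/2339280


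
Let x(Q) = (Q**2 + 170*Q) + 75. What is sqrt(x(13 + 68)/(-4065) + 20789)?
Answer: sqrt(38159907015)/1355 ≈ 144.17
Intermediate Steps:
x(Q) = 75 + Q**2 + 170*Q
sqrt(x(13 + 68)/(-4065) + 20789) = sqrt((75 + (13 + 68)**2 + 170*(13 + 68))/(-4065) + 20789) = sqrt((75 + 81**2 + 170*81)*(-1/4065) + 20789) = sqrt((75 + 6561 + 13770)*(-1/4065) + 20789) = sqrt(20406*(-1/4065) + 20789) = sqrt(-6802/1355 + 20789) = sqrt(28162293/1355) = sqrt(38159907015)/1355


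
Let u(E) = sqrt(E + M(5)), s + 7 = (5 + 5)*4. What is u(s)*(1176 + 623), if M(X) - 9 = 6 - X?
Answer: 1799*sqrt(43) ≈ 11797.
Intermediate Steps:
M(X) = 15 - X (M(X) = 9 + (6 - X) = 15 - X)
s = 33 (s = -7 + (5 + 5)*4 = -7 + 10*4 = -7 + 40 = 33)
u(E) = sqrt(10 + E) (u(E) = sqrt(E + (15 - 1*5)) = sqrt(E + (15 - 5)) = sqrt(E + 10) = sqrt(10 + E))
u(s)*(1176 + 623) = sqrt(10 + 33)*(1176 + 623) = sqrt(43)*1799 = 1799*sqrt(43)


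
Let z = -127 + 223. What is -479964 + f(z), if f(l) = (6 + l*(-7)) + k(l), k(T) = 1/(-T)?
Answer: -46140481/96 ≈ -4.8063e+5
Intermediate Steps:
k(T) = -1/T
z = 96
f(l) = 6 - 1/l - 7*l (f(l) = (6 + l*(-7)) - 1/l = (6 - 7*l) - 1/l = 6 - 1/l - 7*l)
-479964 + f(z) = -479964 + (6 - 1/96 - 7*96) = -479964 + (6 - 1*1/96 - 672) = -479964 + (6 - 1/96 - 672) = -479964 - 63937/96 = -46140481/96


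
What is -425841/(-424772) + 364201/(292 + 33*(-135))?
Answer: -152929611089/1768325836 ≈ -86.483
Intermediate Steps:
-425841/(-424772) + 364201/(292 + 33*(-135)) = -425841*(-1/424772) + 364201/(292 - 4455) = 425841/424772 + 364201/(-4163) = 425841/424772 + 364201*(-1/4163) = 425841/424772 - 364201/4163 = -152929611089/1768325836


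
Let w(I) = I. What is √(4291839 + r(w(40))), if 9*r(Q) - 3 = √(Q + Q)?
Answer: √(38626554 + 4*√5)/3 ≈ 2071.7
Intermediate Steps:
r(Q) = ⅓ + √2*√Q/9 (r(Q) = ⅓ + √(Q + Q)/9 = ⅓ + √(2*Q)/9 = ⅓ + (√2*√Q)/9 = ⅓ + √2*√Q/9)
√(4291839 + r(w(40))) = √(4291839 + (⅓ + √2*√40/9)) = √(4291839 + (⅓ + √2*(2*√10)/9)) = √(4291839 + (⅓ + 4*√5/9)) = √(12875518/3 + 4*√5/9)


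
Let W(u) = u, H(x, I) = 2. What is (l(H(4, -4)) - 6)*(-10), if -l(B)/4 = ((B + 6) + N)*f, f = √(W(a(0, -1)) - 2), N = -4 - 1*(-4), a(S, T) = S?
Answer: 60 + 320*I*√2 ≈ 60.0 + 452.55*I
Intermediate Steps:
N = 0 (N = -4 + 4 = 0)
f = I*√2 (f = √(0 - 2) = √(-2) = I*√2 ≈ 1.4142*I)
l(B) = -4*I*√2*(6 + B) (l(B) = -4*((B + 6) + 0)*I*√2 = -4*((6 + B) + 0)*I*√2 = -4*(6 + B)*I*√2 = -4*I*√2*(6 + B))
(l(H(4, -4)) - 6)*(-10) = (4*I*√2*(-6 - 1*2) - 6)*(-10) = (4*I*√2*(-6 - 2) - 6)*(-10) = (4*I*√2*(-8) - 6)*(-10) = (-32*I*√2 - 6)*(-10) = (-6 - 32*I*√2)*(-10) = 60 + 320*I*√2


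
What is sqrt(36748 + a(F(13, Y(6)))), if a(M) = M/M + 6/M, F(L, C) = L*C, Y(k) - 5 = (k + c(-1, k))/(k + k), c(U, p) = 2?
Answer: sqrt(1794861887)/221 ≈ 191.70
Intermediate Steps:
Y(k) = 5 + (2 + k)/(2*k) (Y(k) = 5 + (k + 2)/(k + k) = 5 + (2 + k)/((2*k)) = 5 + (2 + k)*(1/(2*k)) = 5 + (2 + k)/(2*k))
F(L, C) = C*L
a(M) = 1 + 6/M
sqrt(36748 + a(F(13, Y(6)))) = sqrt(36748 + (6 + (11/2 + 1/6)*13)/(((11/2 + 1/6)*13))) = sqrt(36748 + (6 + (17/3)*13)/(((17/3)*13))) = sqrt(36748 + (6 + 221/3)/(221/3)) = sqrt(36748 + (3/221)*(239/3)) = sqrt(36748 + 239/221) = sqrt(8121547/221) = sqrt(1794861887)/221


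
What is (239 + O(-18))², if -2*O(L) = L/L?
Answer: 227529/4 ≈ 56882.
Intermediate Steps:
O(L) = -½ (O(L) = -L/(2*L) = -½*1 = -½)
(239 + O(-18))² = (239 - ½)² = (477/2)² = 227529/4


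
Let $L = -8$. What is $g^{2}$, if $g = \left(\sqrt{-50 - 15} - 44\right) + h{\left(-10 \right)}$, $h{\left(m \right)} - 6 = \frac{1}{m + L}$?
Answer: $\frac{448165}{324} - \frac{685 i \sqrt{65}}{9} \approx 1383.2 - 613.63 i$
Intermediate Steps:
$h{\left(m \right)} = 6 + \frac{1}{-8 + m}$ ($h{\left(m \right)} = 6 + \frac{1}{m - 8} = 6 + \frac{1}{-8 + m}$)
$g = - \frac{685}{18} + i \sqrt{65}$ ($g = \left(\sqrt{-50 - 15} - 44\right) + \frac{-47 + 6 \left(-10\right)}{-8 - 10} = \left(\sqrt{-65} - 44\right) + \frac{-47 - 60}{-18} = \left(i \sqrt{65} - 44\right) - - \frac{107}{18} = \left(-44 + i \sqrt{65}\right) + \frac{107}{18} = - \frac{685}{18} + i \sqrt{65} \approx -38.056 + 8.0623 i$)
$g^{2} = \left(- \frac{685}{18} + i \sqrt{65}\right)^{2}$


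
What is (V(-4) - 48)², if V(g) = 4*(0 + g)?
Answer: 4096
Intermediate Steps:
V(g) = 4*g
(V(-4) - 48)² = (4*(-4) - 48)² = (-16 - 48)² = (-64)² = 4096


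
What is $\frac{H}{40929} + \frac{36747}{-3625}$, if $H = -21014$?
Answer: $- \frac{225741959}{21195375} \approx -10.651$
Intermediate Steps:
$\frac{H}{40929} + \frac{36747}{-3625} = - \frac{21014}{40929} + \frac{36747}{-3625} = \left(-21014\right) \frac{1}{40929} + 36747 \left(- \frac{1}{3625}\right) = - \frac{3002}{5847} - \frac{36747}{3625} = - \frac{225741959}{21195375}$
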